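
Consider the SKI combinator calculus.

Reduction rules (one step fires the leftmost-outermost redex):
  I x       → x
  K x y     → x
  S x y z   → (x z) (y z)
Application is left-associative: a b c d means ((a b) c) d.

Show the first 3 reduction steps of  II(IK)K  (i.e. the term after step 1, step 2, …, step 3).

Answer: after 3 steps: KK

Derivation:
  start: II(IK)K
  step 1: I(IK)K
  step 2: IKK
  step 3: KK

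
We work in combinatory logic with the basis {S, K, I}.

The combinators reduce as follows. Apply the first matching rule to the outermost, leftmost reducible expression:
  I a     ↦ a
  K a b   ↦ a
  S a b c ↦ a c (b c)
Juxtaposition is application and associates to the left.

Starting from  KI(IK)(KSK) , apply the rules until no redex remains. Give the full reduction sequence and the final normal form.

  start: KI(IK)(KSK)
  [1] I(KSK)
  [2] KSK
  [3] S

Answer: normal form = S  (in 3 steps)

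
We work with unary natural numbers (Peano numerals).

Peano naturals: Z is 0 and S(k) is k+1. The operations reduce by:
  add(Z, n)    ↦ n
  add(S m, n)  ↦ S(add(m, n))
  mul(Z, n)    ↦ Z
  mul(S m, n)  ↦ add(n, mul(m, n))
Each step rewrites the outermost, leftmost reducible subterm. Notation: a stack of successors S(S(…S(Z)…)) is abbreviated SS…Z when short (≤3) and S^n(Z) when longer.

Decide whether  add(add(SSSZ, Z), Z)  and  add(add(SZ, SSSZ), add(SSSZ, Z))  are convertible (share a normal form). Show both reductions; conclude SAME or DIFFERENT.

Answer: DIFFERENT — A ⇓ SSSZ, B ⇓ S^7(Z)

Reduction:
Term A:
  start: add(add(SSSZ, Z), Z)
  [1] add(S(add(SSZ, Z)), Z)
  [2] S(add(add(SSZ, Z), Z))
  [3] S(add(S(add(SZ, Z)), Z))
  [4] S(S(add(add(SZ, Z), Z)))
  [5] S(S(add(S(add(Z, Z)), Z)))
  [6] S(S(S(add(add(Z, Z), Z))))
  [7] S(S(S(add(Z, Z))))
  [8] SSSZ

Term B:
  start: add(add(SZ, SSSZ), add(SSSZ, Z))
  [1] add(S(add(Z, SSSZ)), add(SSSZ, Z))
  [2] S(add(add(Z, SSSZ), add(SSSZ, Z)))
  [3] S(add(SSSZ, add(SSSZ, Z)))
  [4] S(S(add(SSZ, add(SSSZ, Z))))
  [5] S(S(S(add(SZ, add(SSSZ, Z)))))
  [6] S(S(S(S(add(Z, add(SSSZ, Z))))))
  [7] S(S(S(S(add(SSSZ, Z)))))
  [8] S(S(S(S(S(add(SSZ, Z))))))
  [9] S(S(S(S(S(S(add(SZ, Z)))))))
  [10] S(S(S(S(S(S(S(add(Z, Z))))))))
  [11] S^7(Z)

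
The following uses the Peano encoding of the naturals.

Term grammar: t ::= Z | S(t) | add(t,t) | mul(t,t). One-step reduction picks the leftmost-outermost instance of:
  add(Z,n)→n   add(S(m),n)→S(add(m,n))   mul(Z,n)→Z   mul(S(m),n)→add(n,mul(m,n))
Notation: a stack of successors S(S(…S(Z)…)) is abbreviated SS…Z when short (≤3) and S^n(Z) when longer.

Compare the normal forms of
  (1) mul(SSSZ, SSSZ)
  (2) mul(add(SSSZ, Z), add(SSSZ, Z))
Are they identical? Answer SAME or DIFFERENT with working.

Term A:
  start: mul(SSSZ, SSSZ)
  →1  add(SSSZ, mul(SSZ, SSSZ))
  →2  S(add(SSZ, mul(SSZ, SSSZ)))
  →3  S(S(add(SZ, mul(SSZ, SSSZ))))
  →4  S(S(S(add(Z, mul(SSZ, SSSZ)))))
  →5  S(S(S(mul(SSZ, SSSZ))))
  →6  S(S(S(add(SSSZ, mul(SZ, SSSZ)))))
  →7  S(S(S(S(add(SSZ, mul(SZ, SSSZ))))))
  →8  S(S(S(S(S(add(SZ, mul(SZ, SSSZ)))))))
  →9  S(S(S(S(S(S(add(Z, mul(SZ, SSSZ))))))))
  →10  S(S(S(S(S(S(mul(SZ, SSSZ)))))))
  →11  S(S(S(S(S(S(add(SSSZ, mul(Z, SSSZ))))))))
  →12  S(S(S(S(S(S(S(add(SSZ, mul(Z, SSSZ)))))))))
  →13  S(S(S(S(S(S(S(S(add(SZ, mul(Z, SSSZ))))))))))
  →14  S(S(S(S(S(S(S(S(S(add(Z, mul(Z, SSSZ)))))))))))
  →15  S(S(S(S(S(S(S(S(S(mul(Z, SSSZ))))))))))
  →16  S^9(Z)

Term B:
  start: mul(add(SSSZ, Z), add(SSSZ, Z))
  →1  mul(S(add(SSZ, Z)), add(SSSZ, Z))
  →2  add(add(SSSZ, Z), mul(add(SSZ, Z), add(SSSZ, Z)))
  →3  add(S(add(SSZ, Z)), mul(add(SSZ, Z), add(SSSZ, Z)))
  →4  S(add(add(SSZ, Z), mul(add(SSZ, Z), add(SSSZ, Z))))
  →5  S(add(S(add(SZ, Z)), mul(add(SSZ, Z), add(SSSZ, Z))))
  →6  S(S(add(add(SZ, Z), mul(add(SSZ, Z), add(SSSZ, Z)))))
  →7  S(S(add(S(add(Z, Z)), mul(add(SSZ, Z), add(SSSZ, Z)))))
  →8  S(S(S(add(add(Z, Z), mul(add(SSZ, Z), add(SSSZ, Z))))))
  →9  S(S(S(add(Z, mul(add(SSZ, Z), add(SSSZ, Z))))))
  →10  S(S(S(mul(add(SSZ, Z), add(SSSZ, Z)))))
  →11  S(S(S(mul(S(add(SZ, Z)), add(SSSZ, Z)))))
  →12  S(S(S(add(add(SSSZ, Z), mul(add(SZ, Z), add(SSSZ, Z))))))
  →13  S(S(S(add(S(add(SSZ, Z)), mul(add(SZ, Z), add(SSSZ, Z))))))
  →14  S(S(S(S(add(add(SSZ, Z), mul(add(SZ, Z), add(SSSZ, Z)))))))
  →15  S(S(S(S(add(S(add(SZ, Z)), mul(add(SZ, Z), add(SSSZ, Z)))))))
  →16  S(S(S(S(S(add(add(SZ, Z), mul(add(SZ, Z), add(SSSZ, Z))))))))
  →17  S(S(S(S(S(add(S(add(Z, Z)), mul(add(SZ, Z), add(SSSZ, Z))))))))
  →18  S(S(S(S(S(S(add(add(Z, Z), mul(add(SZ, Z), add(SSSZ, Z)))))))))
  →19  S(S(S(S(S(S(add(Z, mul(add(SZ, Z), add(SSSZ, Z)))))))))
  →20  S(S(S(S(S(S(mul(add(SZ, Z), add(SSSZ, Z))))))))
  →21  S(S(S(S(S(S(mul(S(add(Z, Z)), add(SSSZ, Z))))))))
  →22  S(S(S(S(S(S(add(add(SSSZ, Z), mul(add(Z, Z), add(SSSZ, Z)))))))))
  →23  S(S(S(S(S(S(add(S(add(SSZ, Z)), mul(add(Z, Z), add(SSSZ, Z)))))))))
  →24  S(S(S(S(S(S(S(add(add(SSZ, Z), mul(add(Z, Z), add(SSSZ, Z))))))))))
  →25  S(S(S(S(S(S(S(add(S(add(SZ, Z)), mul(add(Z, Z), add(SSSZ, Z))))))))))
  →26  S(S(S(S(S(S(S(S(add(add(SZ, Z), mul(add(Z, Z), add(SSSZ, Z)))))))))))
  →27  S(S(S(S(S(S(S(S(add(S(add(Z, Z)), mul(add(Z, Z), add(SSSZ, Z)))))))))))
  →28  S(S(S(S(S(S(S(S(S(add(add(Z, Z), mul(add(Z, Z), add(SSSZ, Z))))))))))))
  →29  S(S(S(S(S(S(S(S(S(add(Z, mul(add(Z, Z), add(SSSZ, Z))))))))))))
  →30  S(S(S(S(S(S(S(S(S(mul(add(Z, Z), add(SSSZ, Z)))))))))))
  →31  S(S(S(S(S(S(S(S(S(mul(Z, add(SSSZ, Z)))))))))))
  →32  S^9(Z)

Answer: SAME — A ⇓ S^9(Z), B ⇓ S^9(Z)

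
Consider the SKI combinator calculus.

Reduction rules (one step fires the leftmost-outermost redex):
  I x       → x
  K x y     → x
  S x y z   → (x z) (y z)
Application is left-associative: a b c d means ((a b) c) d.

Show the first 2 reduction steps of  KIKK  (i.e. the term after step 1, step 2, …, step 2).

Answer: after 2 steps: K

Derivation:
  start: KIKK
  step 1: IK
  step 2: K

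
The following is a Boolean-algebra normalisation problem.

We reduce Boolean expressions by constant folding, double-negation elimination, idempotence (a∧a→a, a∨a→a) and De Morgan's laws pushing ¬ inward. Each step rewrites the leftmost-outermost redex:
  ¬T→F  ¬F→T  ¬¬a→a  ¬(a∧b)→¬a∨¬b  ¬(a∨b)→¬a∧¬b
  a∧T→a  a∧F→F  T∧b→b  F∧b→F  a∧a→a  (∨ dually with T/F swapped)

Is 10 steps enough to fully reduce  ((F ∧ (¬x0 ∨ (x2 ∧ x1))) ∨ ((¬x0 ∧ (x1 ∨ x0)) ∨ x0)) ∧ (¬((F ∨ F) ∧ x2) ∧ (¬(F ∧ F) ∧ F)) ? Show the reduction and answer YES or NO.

  start: ((F ∧ (¬x0 ∨ (x2 ∧ x1))) ∨ ((¬x0 ∧ (x1 ∨ x0)) ∨ x0)) ∧ (¬((F ∨ F) ∧ x2) ∧ (¬(F ∧ F) ∧ F))
  →1  (F ∨ ((¬x0 ∧ (x1 ∨ x0)) ∨ x0)) ∧ (¬((F ∨ F) ∧ x2) ∧ (¬(F ∧ F) ∧ F))
  →2  ((¬x0 ∧ (x1 ∨ x0)) ∨ x0) ∧ (¬((F ∨ F) ∧ x2) ∧ (¬(F ∧ F) ∧ F))
  →3  ((¬x0 ∧ (x1 ∨ x0)) ∨ x0) ∧ ((¬(F ∨ F) ∨ ¬x2) ∧ (¬(F ∧ F) ∧ F))
  →4  ((¬x0 ∧ (x1 ∨ x0)) ∨ x0) ∧ (((¬F ∧ ¬F) ∨ ¬x2) ∧ (¬(F ∧ F) ∧ F))
  →5  ((¬x0 ∧ (x1 ∨ x0)) ∨ x0) ∧ ((¬F ∨ ¬x2) ∧ (¬(F ∧ F) ∧ F))
  →6  ((¬x0 ∧ (x1 ∨ x0)) ∨ x0) ∧ ((T ∨ ¬x2) ∧ (¬(F ∧ F) ∧ F))
  →7  ((¬x0 ∧ (x1 ∨ x0)) ∨ x0) ∧ (T ∧ (¬(F ∧ F) ∧ F))
  →8  ((¬x0 ∧ (x1 ∨ x0)) ∨ x0) ∧ (¬(F ∧ F) ∧ F)
  →9  ((¬x0 ∧ (x1 ∨ x0)) ∨ x0) ∧ F
  →10  F

Answer: YES — reaches normal form F in 10 ≤ 10 steps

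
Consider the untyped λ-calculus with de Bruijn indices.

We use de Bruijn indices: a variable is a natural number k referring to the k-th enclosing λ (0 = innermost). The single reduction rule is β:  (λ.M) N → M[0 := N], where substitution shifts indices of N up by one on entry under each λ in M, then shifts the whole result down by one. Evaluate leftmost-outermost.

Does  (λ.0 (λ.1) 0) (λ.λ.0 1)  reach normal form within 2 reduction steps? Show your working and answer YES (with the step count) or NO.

  start: (λ.0 (λ.1) 0) (λ.λ.0 1)
  [1] (λ.λ.0 1) (λ.λ.λ.0 1) (λ.λ.0 1)
  [2] (λ.0 (λ.λ.λ.0 1)) (λ.λ.0 1)

Answer: NO — after 2 steps the term is (λ.0 (λ.λ.λ.0 1)) (λ.λ.0 1), not yet normal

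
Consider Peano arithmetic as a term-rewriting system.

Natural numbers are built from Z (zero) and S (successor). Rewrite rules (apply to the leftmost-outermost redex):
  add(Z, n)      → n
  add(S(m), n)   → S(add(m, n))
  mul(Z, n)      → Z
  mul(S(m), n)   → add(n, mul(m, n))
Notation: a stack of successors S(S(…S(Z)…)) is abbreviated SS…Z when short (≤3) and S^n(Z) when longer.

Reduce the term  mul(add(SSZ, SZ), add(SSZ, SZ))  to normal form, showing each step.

  start: mul(add(SSZ, SZ), add(SSZ, SZ))
  step 1: mul(S(add(SZ, SZ)), add(SSZ, SZ))
  step 2: add(add(SSZ, SZ), mul(add(SZ, SZ), add(SSZ, SZ)))
  step 3: add(S(add(SZ, SZ)), mul(add(SZ, SZ), add(SSZ, SZ)))
  step 4: S(add(add(SZ, SZ), mul(add(SZ, SZ), add(SSZ, SZ))))
  step 5: S(add(S(add(Z, SZ)), mul(add(SZ, SZ), add(SSZ, SZ))))
  step 6: S(S(add(add(Z, SZ), mul(add(SZ, SZ), add(SSZ, SZ)))))
  step 7: S(S(add(SZ, mul(add(SZ, SZ), add(SSZ, SZ)))))
  step 8: S(S(S(add(Z, mul(add(SZ, SZ), add(SSZ, SZ))))))
  step 9: S(S(S(mul(add(SZ, SZ), add(SSZ, SZ)))))
  step 10: S(S(S(mul(S(add(Z, SZ)), add(SSZ, SZ)))))
  step 11: S(S(S(add(add(SSZ, SZ), mul(add(Z, SZ), add(SSZ, SZ))))))
  step 12: S(S(S(add(S(add(SZ, SZ)), mul(add(Z, SZ), add(SSZ, SZ))))))
  step 13: S(S(S(S(add(add(SZ, SZ), mul(add(Z, SZ), add(SSZ, SZ)))))))
  step 14: S(S(S(S(add(S(add(Z, SZ)), mul(add(Z, SZ), add(SSZ, SZ)))))))
  step 15: S(S(S(S(S(add(add(Z, SZ), mul(add(Z, SZ), add(SSZ, SZ))))))))
  step 16: S(S(S(S(S(add(SZ, mul(add(Z, SZ), add(SSZ, SZ))))))))
  step 17: S(S(S(S(S(S(add(Z, mul(add(Z, SZ), add(SSZ, SZ)))))))))
  step 18: S(S(S(S(S(S(mul(add(Z, SZ), add(SSZ, SZ))))))))
  step 19: S(S(S(S(S(S(mul(SZ, add(SSZ, SZ))))))))
  step 20: S(S(S(S(S(S(add(add(SSZ, SZ), mul(Z, add(SSZ, SZ)))))))))
  step 21: S(S(S(S(S(S(add(S(add(SZ, SZ)), mul(Z, add(SSZ, SZ)))))))))
  step 22: S(S(S(S(S(S(S(add(add(SZ, SZ), mul(Z, add(SSZ, SZ))))))))))
  step 23: S(S(S(S(S(S(S(add(S(add(Z, SZ)), mul(Z, add(SSZ, SZ))))))))))
  step 24: S(S(S(S(S(S(S(S(add(add(Z, SZ), mul(Z, add(SSZ, SZ)))))))))))
  step 25: S(S(S(S(S(S(S(S(add(SZ, mul(Z, add(SSZ, SZ)))))))))))
  step 26: S(S(S(S(S(S(S(S(S(add(Z, mul(Z, add(SSZ, SZ))))))))))))
  step 27: S(S(S(S(S(S(S(S(S(mul(Z, add(SSZ, SZ)))))))))))
  step 28: S^9(Z)

Answer: normal form = S^9(Z)  (in 28 steps)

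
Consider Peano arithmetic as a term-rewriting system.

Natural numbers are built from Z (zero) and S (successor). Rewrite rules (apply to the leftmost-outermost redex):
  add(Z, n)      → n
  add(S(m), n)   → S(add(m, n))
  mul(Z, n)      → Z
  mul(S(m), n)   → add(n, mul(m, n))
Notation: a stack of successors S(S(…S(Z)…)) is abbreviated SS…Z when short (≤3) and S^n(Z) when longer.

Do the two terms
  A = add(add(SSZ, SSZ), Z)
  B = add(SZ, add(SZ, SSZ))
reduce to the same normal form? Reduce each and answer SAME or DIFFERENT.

Answer: SAME — A ⇓ S^4(Z), B ⇓ S^4(Z)

Derivation:
Term A:
  start: add(add(SSZ, SSZ), Z)
  →1  add(S(add(SZ, SSZ)), Z)
  →2  S(add(add(SZ, SSZ), Z))
  →3  S(add(S(add(Z, SSZ)), Z))
  →4  S(S(add(add(Z, SSZ), Z)))
  →5  S(S(add(SSZ, Z)))
  →6  S(S(S(add(SZ, Z))))
  →7  S(S(S(S(add(Z, Z)))))
  →8  S^4(Z)

Term B:
  start: add(SZ, add(SZ, SSZ))
  →1  S(add(Z, add(SZ, SSZ)))
  →2  S(add(SZ, SSZ))
  →3  S(S(add(Z, SSZ)))
  →4  S^4(Z)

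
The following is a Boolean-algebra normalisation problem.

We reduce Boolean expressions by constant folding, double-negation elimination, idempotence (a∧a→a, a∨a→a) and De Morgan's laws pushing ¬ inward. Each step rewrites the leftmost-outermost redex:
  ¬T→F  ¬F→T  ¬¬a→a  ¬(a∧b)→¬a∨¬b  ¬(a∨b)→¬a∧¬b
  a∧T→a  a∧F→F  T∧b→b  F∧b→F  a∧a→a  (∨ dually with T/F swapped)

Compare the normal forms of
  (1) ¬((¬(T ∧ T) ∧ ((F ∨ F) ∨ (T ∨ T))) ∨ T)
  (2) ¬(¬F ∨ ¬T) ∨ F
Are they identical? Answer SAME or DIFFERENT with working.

Term A:
  start: ¬((¬(T ∧ T) ∧ ((F ∨ F) ∨ (T ∨ T))) ∨ T)
  [1] ¬(¬(T ∧ T) ∧ ((F ∨ F) ∨ (T ∨ T))) ∧ ¬T
  [2] (¬¬(T ∧ T) ∨ ¬((F ∨ F) ∨ (T ∨ T))) ∧ ¬T
  [3] ((T ∧ T) ∨ ¬((F ∨ F) ∨ (T ∨ T))) ∧ ¬T
  [4] (T ∨ ¬((F ∨ F) ∨ (T ∨ T))) ∧ ¬T
  [5] T ∧ ¬T
  [6] ¬T
  [7] F

Term B:
  start: ¬(¬F ∨ ¬T) ∨ F
  [1] ¬(¬F ∨ ¬T)
  [2] ¬¬F ∧ ¬¬T
  [3] F ∧ ¬¬T
  [4] F

Answer: SAME — A ⇓ F, B ⇓ F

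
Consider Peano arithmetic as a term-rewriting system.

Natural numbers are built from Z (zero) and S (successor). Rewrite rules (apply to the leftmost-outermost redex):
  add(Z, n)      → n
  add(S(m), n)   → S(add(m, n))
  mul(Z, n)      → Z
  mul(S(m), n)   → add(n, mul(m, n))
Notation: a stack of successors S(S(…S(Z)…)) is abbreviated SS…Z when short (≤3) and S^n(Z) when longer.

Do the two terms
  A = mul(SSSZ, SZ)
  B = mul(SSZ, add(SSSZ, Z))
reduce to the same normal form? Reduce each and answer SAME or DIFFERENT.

Term A:
  start: mul(SSSZ, SZ)
  step 1: add(SZ, mul(SSZ, SZ))
  step 2: S(add(Z, mul(SSZ, SZ)))
  step 3: S(mul(SSZ, SZ))
  step 4: S(add(SZ, mul(SZ, SZ)))
  step 5: S(S(add(Z, mul(SZ, SZ))))
  step 6: S(S(mul(SZ, SZ)))
  step 7: S(S(add(SZ, mul(Z, SZ))))
  step 8: S(S(S(add(Z, mul(Z, SZ)))))
  step 9: S(S(S(mul(Z, SZ))))
  step 10: SSSZ

Term B:
  start: mul(SSZ, add(SSSZ, Z))
  step 1: add(add(SSSZ, Z), mul(SZ, add(SSSZ, Z)))
  step 2: add(S(add(SSZ, Z)), mul(SZ, add(SSSZ, Z)))
  step 3: S(add(add(SSZ, Z), mul(SZ, add(SSSZ, Z))))
  step 4: S(add(S(add(SZ, Z)), mul(SZ, add(SSSZ, Z))))
  step 5: S(S(add(add(SZ, Z), mul(SZ, add(SSSZ, Z)))))
  step 6: S(S(add(S(add(Z, Z)), mul(SZ, add(SSSZ, Z)))))
  step 7: S(S(S(add(add(Z, Z), mul(SZ, add(SSSZ, Z))))))
  step 8: S(S(S(add(Z, mul(SZ, add(SSSZ, Z))))))
  step 9: S(S(S(mul(SZ, add(SSSZ, Z)))))
  step 10: S(S(S(add(add(SSSZ, Z), mul(Z, add(SSSZ, Z))))))
  step 11: S(S(S(add(S(add(SSZ, Z)), mul(Z, add(SSSZ, Z))))))
  step 12: S(S(S(S(add(add(SSZ, Z), mul(Z, add(SSSZ, Z)))))))
  step 13: S(S(S(S(add(S(add(SZ, Z)), mul(Z, add(SSSZ, Z)))))))
  step 14: S(S(S(S(S(add(add(SZ, Z), mul(Z, add(SSSZ, Z))))))))
  step 15: S(S(S(S(S(add(S(add(Z, Z)), mul(Z, add(SSSZ, Z))))))))
  step 16: S(S(S(S(S(S(add(add(Z, Z), mul(Z, add(SSSZ, Z)))))))))
  step 17: S(S(S(S(S(S(add(Z, mul(Z, add(SSSZ, Z)))))))))
  step 18: S(S(S(S(S(S(mul(Z, add(SSSZ, Z))))))))
  step 19: S^6(Z)

Answer: DIFFERENT — A ⇓ SSSZ, B ⇓ S^6(Z)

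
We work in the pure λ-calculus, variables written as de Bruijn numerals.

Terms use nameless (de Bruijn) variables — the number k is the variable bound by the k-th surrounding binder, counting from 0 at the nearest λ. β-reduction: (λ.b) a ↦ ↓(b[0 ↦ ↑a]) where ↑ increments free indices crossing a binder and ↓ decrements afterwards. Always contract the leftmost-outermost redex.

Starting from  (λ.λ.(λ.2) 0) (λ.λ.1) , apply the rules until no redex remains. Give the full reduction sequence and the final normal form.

Answer: normal form = λ.λ.λ.1  (in 2 steps)

Reduction:
  start: (λ.λ.(λ.2) 0) (λ.λ.1)
  step 1: λ.(λ.λ.λ.1) 0
  step 2: λ.λ.λ.1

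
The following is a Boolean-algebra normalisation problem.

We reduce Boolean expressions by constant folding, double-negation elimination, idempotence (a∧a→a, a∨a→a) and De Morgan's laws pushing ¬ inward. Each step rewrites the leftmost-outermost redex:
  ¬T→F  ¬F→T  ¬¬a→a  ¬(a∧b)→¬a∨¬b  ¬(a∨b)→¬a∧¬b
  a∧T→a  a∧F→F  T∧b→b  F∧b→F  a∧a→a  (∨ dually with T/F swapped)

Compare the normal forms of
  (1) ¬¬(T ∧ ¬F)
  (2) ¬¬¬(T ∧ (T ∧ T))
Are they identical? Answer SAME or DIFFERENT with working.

Answer: DIFFERENT — A ⇓ T, B ⇓ F

Reduction:
Term A:
  start: ¬¬(T ∧ ¬F)
  [1] T ∧ ¬F
  [2] ¬F
  [3] T

Term B:
  start: ¬¬¬(T ∧ (T ∧ T))
  [1] ¬(T ∧ (T ∧ T))
  [2] ¬T ∨ ¬(T ∧ T)
  [3] F ∨ ¬(T ∧ T)
  [4] ¬(T ∧ T)
  [5] ¬T ∨ ¬T
  [6] ¬T
  [7] F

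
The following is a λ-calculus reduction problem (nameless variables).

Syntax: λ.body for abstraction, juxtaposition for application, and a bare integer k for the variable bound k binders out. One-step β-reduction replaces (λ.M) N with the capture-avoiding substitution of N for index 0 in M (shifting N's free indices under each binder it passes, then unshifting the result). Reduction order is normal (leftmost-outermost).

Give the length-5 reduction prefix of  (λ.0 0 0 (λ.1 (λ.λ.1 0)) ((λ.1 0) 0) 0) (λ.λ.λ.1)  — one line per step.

  start: (λ.0 0 0 (λ.1 (λ.λ.1 0)) ((λ.1 0) 0) 0) (λ.λ.λ.1)
  [1] (λ.λ.λ.1) (λ.λ.λ.1) (λ.λ.λ.1) (λ.(λ.λ.λ.1) (λ.λ.1 0)) ((λ.(λ.λ.λ.1) 0) (λ.λ.λ.1)) (λ.λ.λ.1)
  [2] (λ.λ.1) (λ.λ.λ.1) (λ.(λ.λ.λ.1) (λ.λ.1 0)) ((λ.(λ.λ.λ.1) 0) (λ.λ.λ.1)) (λ.λ.λ.1)
  [3] (λ.λ.λ.λ.1) (λ.(λ.λ.λ.1) (λ.λ.1 0)) ((λ.(λ.λ.λ.1) 0) (λ.λ.λ.1)) (λ.λ.λ.1)
  [4] (λ.λ.λ.1) ((λ.(λ.λ.λ.1) 0) (λ.λ.λ.1)) (λ.λ.λ.1)
  [5] (λ.λ.1) (λ.λ.λ.1)

Answer: after 5 steps: (λ.λ.1) (λ.λ.λ.1)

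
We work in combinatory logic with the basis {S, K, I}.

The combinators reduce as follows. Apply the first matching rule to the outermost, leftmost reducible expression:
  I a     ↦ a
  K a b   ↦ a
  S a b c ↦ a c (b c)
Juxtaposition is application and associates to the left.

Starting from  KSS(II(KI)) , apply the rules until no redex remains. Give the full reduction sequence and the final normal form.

  start: KSS(II(KI))
  →1  S(II(KI))
  →2  S(I(KI))
  →3  S(KI)

Answer: normal form = S(KI)  (in 3 steps)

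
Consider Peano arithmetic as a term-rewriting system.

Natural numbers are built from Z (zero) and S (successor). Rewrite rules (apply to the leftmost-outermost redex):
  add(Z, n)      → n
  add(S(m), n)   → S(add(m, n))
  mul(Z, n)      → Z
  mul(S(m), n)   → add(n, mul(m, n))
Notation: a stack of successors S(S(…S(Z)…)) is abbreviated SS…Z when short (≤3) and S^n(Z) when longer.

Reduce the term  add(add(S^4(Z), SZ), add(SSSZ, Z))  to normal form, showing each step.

Answer: normal form = S^8(Z)  (in 15 steps)

Working:
  start: add(add(S^4(Z), SZ), add(SSSZ, Z))
  →1  add(S(add(SSSZ, SZ)), add(SSSZ, Z))
  →2  S(add(add(SSSZ, SZ), add(SSSZ, Z)))
  →3  S(add(S(add(SSZ, SZ)), add(SSSZ, Z)))
  →4  S(S(add(add(SSZ, SZ), add(SSSZ, Z))))
  →5  S(S(add(S(add(SZ, SZ)), add(SSSZ, Z))))
  →6  S(S(S(add(add(SZ, SZ), add(SSSZ, Z)))))
  →7  S(S(S(add(S(add(Z, SZ)), add(SSSZ, Z)))))
  →8  S(S(S(S(add(add(Z, SZ), add(SSSZ, Z))))))
  →9  S(S(S(S(add(SZ, add(SSSZ, Z))))))
  →10  S(S(S(S(S(add(Z, add(SSSZ, Z)))))))
  →11  S(S(S(S(S(add(SSSZ, Z))))))
  →12  S(S(S(S(S(S(add(SSZ, Z)))))))
  →13  S(S(S(S(S(S(S(add(SZ, Z))))))))
  →14  S(S(S(S(S(S(S(S(add(Z, Z)))))))))
  →15  S^8(Z)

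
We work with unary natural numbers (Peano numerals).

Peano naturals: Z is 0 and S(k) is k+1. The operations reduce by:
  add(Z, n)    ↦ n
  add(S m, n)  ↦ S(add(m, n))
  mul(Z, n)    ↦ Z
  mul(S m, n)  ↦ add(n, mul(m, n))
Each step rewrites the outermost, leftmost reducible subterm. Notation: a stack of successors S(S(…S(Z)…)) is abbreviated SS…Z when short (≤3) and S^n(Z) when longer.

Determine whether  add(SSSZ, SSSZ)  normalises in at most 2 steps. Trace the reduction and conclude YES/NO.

Answer: NO — after 2 steps the term is S(S(add(SZ, SSSZ))), not yet normal

Reduction:
  start: add(SSSZ, SSSZ)
  →1  S(add(SSZ, SSSZ))
  →2  S(S(add(SZ, SSSZ)))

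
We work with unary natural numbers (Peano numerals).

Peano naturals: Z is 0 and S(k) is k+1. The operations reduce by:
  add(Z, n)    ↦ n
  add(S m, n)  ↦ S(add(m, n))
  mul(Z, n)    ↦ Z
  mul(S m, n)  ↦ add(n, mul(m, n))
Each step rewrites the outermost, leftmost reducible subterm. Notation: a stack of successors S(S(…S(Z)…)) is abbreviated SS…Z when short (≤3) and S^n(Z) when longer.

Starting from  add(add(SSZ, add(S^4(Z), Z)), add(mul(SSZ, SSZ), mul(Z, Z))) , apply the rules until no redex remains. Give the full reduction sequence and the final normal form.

  start: add(add(SSZ, add(S^4(Z), Z)), add(mul(SSZ, SSZ), mul(Z, Z)))
  [1] add(S(add(SZ, add(S^4(Z), Z))), add(mul(SSZ, SSZ), mul(Z, Z)))
  [2] S(add(add(SZ, add(S^4(Z), Z)), add(mul(SSZ, SSZ), mul(Z, Z))))
  [3] S(add(S(add(Z, add(S^4(Z), Z))), add(mul(SSZ, SSZ), mul(Z, Z))))
  [4] S(S(add(add(Z, add(S^4(Z), Z)), add(mul(SSZ, SSZ), mul(Z, Z)))))
  [5] S(S(add(add(S^4(Z), Z), add(mul(SSZ, SSZ), mul(Z, Z)))))
  [6] S(S(add(S(add(SSSZ, Z)), add(mul(SSZ, SSZ), mul(Z, Z)))))
  [7] S(S(S(add(add(SSSZ, Z), add(mul(SSZ, SSZ), mul(Z, Z))))))
  [8] S(S(S(add(S(add(SSZ, Z)), add(mul(SSZ, SSZ), mul(Z, Z))))))
  [9] S(S(S(S(add(add(SSZ, Z), add(mul(SSZ, SSZ), mul(Z, Z)))))))
  [10] S(S(S(S(add(S(add(SZ, Z)), add(mul(SSZ, SSZ), mul(Z, Z)))))))
  [11] S(S(S(S(S(add(add(SZ, Z), add(mul(SSZ, SSZ), mul(Z, Z))))))))
  [12] S(S(S(S(S(add(S(add(Z, Z)), add(mul(SSZ, SSZ), mul(Z, Z))))))))
  [13] S(S(S(S(S(S(add(add(Z, Z), add(mul(SSZ, SSZ), mul(Z, Z)))))))))
  [14] S(S(S(S(S(S(add(Z, add(mul(SSZ, SSZ), mul(Z, Z)))))))))
  [15] S(S(S(S(S(S(add(mul(SSZ, SSZ), mul(Z, Z))))))))
  [16] S(S(S(S(S(S(add(add(SSZ, mul(SZ, SSZ)), mul(Z, Z))))))))
  [17] S(S(S(S(S(S(add(S(add(SZ, mul(SZ, SSZ))), mul(Z, Z))))))))
  [18] S(S(S(S(S(S(S(add(add(SZ, mul(SZ, SSZ)), mul(Z, Z)))))))))
  [19] S(S(S(S(S(S(S(add(S(add(Z, mul(SZ, SSZ))), mul(Z, Z)))))))))
  [20] S(S(S(S(S(S(S(S(add(add(Z, mul(SZ, SSZ)), mul(Z, Z))))))))))
  [21] S(S(S(S(S(S(S(S(add(mul(SZ, SSZ), mul(Z, Z))))))))))
  [22] S(S(S(S(S(S(S(S(add(add(SSZ, mul(Z, SSZ)), mul(Z, Z))))))))))
  [23] S(S(S(S(S(S(S(S(add(S(add(SZ, mul(Z, SSZ))), mul(Z, Z))))))))))
  [24] S(S(S(S(S(S(S(S(S(add(add(SZ, mul(Z, SSZ)), mul(Z, Z)))))))))))
  [25] S(S(S(S(S(S(S(S(S(add(S(add(Z, mul(Z, SSZ))), mul(Z, Z)))))))))))
  [26] S(S(S(S(S(S(S(S(S(S(add(add(Z, mul(Z, SSZ)), mul(Z, Z))))))))))))
  [27] S(S(S(S(S(S(S(S(S(S(add(mul(Z, SSZ), mul(Z, Z))))))))))))
  [28] S(S(S(S(S(S(S(S(S(S(add(Z, mul(Z, Z))))))))))))
  [29] S(S(S(S(S(S(S(S(S(S(mul(Z, Z)))))))))))
  [30] S^10(Z)

Answer: normal form = S^10(Z)  (in 30 steps)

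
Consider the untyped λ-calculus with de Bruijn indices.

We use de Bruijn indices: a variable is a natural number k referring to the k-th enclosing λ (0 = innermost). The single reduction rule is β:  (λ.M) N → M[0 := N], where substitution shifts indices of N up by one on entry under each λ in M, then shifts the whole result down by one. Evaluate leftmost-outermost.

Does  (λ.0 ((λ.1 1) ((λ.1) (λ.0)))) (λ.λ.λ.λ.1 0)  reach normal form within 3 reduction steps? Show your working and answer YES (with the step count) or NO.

  start: (λ.0 ((λ.1 1) ((λ.1) (λ.0)))) (λ.λ.λ.λ.1 0)
  [1] (λ.λ.λ.λ.1 0) ((λ.(λ.λ.λ.λ.1 0) (λ.λ.λ.λ.1 0)) ((λ.λ.λ.λ.λ.1 0) (λ.0)))
  [2] λ.λ.λ.1 0

Answer: YES — reaches normal form λ.λ.λ.1 0 in 2 ≤ 3 steps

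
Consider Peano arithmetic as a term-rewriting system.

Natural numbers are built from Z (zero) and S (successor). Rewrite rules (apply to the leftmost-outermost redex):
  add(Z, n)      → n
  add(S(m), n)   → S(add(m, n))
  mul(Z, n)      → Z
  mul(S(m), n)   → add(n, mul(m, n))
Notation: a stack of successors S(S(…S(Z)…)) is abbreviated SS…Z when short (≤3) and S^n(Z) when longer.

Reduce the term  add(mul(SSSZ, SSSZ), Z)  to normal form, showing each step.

Answer: normal form = S^9(Z)  (in 26 steps)

Derivation:
  start: add(mul(SSSZ, SSSZ), Z)
  →1  add(add(SSSZ, mul(SSZ, SSSZ)), Z)
  →2  add(S(add(SSZ, mul(SSZ, SSSZ))), Z)
  →3  S(add(add(SSZ, mul(SSZ, SSSZ)), Z))
  →4  S(add(S(add(SZ, mul(SSZ, SSSZ))), Z))
  →5  S(S(add(add(SZ, mul(SSZ, SSSZ)), Z)))
  →6  S(S(add(S(add(Z, mul(SSZ, SSSZ))), Z)))
  →7  S(S(S(add(add(Z, mul(SSZ, SSSZ)), Z))))
  →8  S(S(S(add(mul(SSZ, SSSZ), Z))))
  →9  S(S(S(add(add(SSSZ, mul(SZ, SSSZ)), Z))))
  →10  S(S(S(add(S(add(SSZ, mul(SZ, SSSZ))), Z))))
  →11  S(S(S(S(add(add(SSZ, mul(SZ, SSSZ)), Z)))))
  →12  S(S(S(S(add(S(add(SZ, mul(SZ, SSSZ))), Z)))))
  →13  S(S(S(S(S(add(add(SZ, mul(SZ, SSSZ)), Z))))))
  →14  S(S(S(S(S(add(S(add(Z, mul(SZ, SSSZ))), Z))))))
  →15  S(S(S(S(S(S(add(add(Z, mul(SZ, SSSZ)), Z)))))))
  →16  S(S(S(S(S(S(add(mul(SZ, SSSZ), Z)))))))
  →17  S(S(S(S(S(S(add(add(SSSZ, mul(Z, SSSZ)), Z)))))))
  →18  S(S(S(S(S(S(add(S(add(SSZ, mul(Z, SSSZ))), Z)))))))
  →19  S(S(S(S(S(S(S(add(add(SSZ, mul(Z, SSSZ)), Z))))))))
  →20  S(S(S(S(S(S(S(add(S(add(SZ, mul(Z, SSSZ))), Z))))))))
  →21  S(S(S(S(S(S(S(S(add(add(SZ, mul(Z, SSSZ)), Z)))))))))
  →22  S(S(S(S(S(S(S(S(add(S(add(Z, mul(Z, SSSZ))), Z)))))))))
  →23  S(S(S(S(S(S(S(S(S(add(add(Z, mul(Z, SSSZ)), Z))))))))))
  →24  S(S(S(S(S(S(S(S(S(add(mul(Z, SSSZ), Z))))))))))
  →25  S(S(S(S(S(S(S(S(S(add(Z, Z))))))))))
  →26  S^9(Z)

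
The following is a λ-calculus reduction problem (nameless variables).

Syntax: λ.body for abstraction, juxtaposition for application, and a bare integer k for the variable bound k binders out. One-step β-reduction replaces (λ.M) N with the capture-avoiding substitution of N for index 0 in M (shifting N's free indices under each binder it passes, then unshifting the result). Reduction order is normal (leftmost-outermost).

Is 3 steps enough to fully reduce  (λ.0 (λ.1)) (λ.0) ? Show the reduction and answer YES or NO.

Answer: YES — reaches normal form λ.λ.0 in 2 ≤ 3 steps

Derivation:
  start: (λ.0 (λ.1)) (λ.0)
  →1  (λ.0) (λ.λ.0)
  →2  λ.λ.0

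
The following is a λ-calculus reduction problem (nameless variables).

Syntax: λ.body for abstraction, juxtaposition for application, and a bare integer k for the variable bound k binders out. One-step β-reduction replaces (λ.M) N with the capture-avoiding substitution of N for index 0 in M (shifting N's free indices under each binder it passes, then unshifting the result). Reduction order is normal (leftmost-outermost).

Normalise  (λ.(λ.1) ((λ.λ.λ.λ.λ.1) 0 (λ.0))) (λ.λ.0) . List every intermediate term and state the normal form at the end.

  start: (λ.(λ.1) ((λ.λ.λ.λ.λ.1) 0 (λ.0))) (λ.λ.0)
  →1  (λ.λ.λ.0) ((λ.λ.λ.λ.λ.1) (λ.λ.0) (λ.0))
  →2  λ.λ.0

Answer: normal form = λ.λ.0  (in 2 steps)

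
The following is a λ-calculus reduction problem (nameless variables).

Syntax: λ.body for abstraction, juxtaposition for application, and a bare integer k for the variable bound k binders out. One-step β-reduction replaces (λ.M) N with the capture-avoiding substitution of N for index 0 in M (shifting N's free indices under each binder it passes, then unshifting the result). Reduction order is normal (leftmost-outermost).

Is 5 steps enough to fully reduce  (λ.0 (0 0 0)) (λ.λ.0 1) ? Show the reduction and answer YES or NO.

Answer: YES — reaches normal form λ.0 (λ.0 (λ.λ.0 1)) in 5 ≤ 5 steps

Reduction:
  start: (λ.0 (0 0 0)) (λ.λ.0 1)
  [1] (λ.λ.0 1) ((λ.λ.0 1) (λ.λ.0 1) (λ.λ.0 1))
  [2] λ.0 ((λ.λ.0 1) (λ.λ.0 1) (λ.λ.0 1))
  [3] λ.0 ((λ.0 (λ.λ.0 1)) (λ.λ.0 1))
  [4] λ.0 ((λ.λ.0 1) (λ.λ.0 1))
  [5] λ.0 (λ.0 (λ.λ.0 1))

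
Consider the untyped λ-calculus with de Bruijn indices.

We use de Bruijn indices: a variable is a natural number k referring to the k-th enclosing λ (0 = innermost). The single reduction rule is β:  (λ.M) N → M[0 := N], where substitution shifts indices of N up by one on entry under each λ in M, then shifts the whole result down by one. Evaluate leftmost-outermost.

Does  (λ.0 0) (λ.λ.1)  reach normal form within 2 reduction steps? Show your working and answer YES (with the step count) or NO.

  start: (λ.0 0) (λ.λ.1)
  →1  (λ.λ.1) (λ.λ.1)
  →2  λ.λ.λ.1

Answer: YES — reaches normal form λ.λ.λ.1 in 2 ≤ 2 steps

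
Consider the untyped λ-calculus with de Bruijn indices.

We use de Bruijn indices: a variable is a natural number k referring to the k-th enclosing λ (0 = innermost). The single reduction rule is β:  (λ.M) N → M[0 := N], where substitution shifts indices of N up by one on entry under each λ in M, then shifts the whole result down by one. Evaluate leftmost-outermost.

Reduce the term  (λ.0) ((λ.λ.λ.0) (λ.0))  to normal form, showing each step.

  start: (λ.0) ((λ.λ.λ.0) (λ.0))
  step 1: (λ.λ.λ.0) (λ.0)
  step 2: λ.λ.0

Answer: normal form = λ.λ.0  (in 2 steps)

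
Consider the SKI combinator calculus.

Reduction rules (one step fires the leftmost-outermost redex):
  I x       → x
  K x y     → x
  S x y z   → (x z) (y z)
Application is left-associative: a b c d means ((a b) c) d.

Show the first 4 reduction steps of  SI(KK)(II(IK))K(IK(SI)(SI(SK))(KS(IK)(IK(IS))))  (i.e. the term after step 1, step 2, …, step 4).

Answer: after 4 steps: IK(KK(II(IK)))K(IK(SI)(SI(SK))(KS(IK)(IK(IS))))

Reduction:
  start: SI(KK)(II(IK))K(IK(SI)(SI(SK))(KS(IK)(IK(IS))))
  →1  I(II(IK))(KK(II(IK)))K(IK(SI)(SI(SK))(KS(IK)(IK(IS))))
  →2  II(IK)(KK(II(IK)))K(IK(SI)(SI(SK))(KS(IK)(IK(IS))))
  →3  I(IK)(KK(II(IK)))K(IK(SI)(SI(SK))(KS(IK)(IK(IS))))
  →4  IK(KK(II(IK)))K(IK(SI)(SI(SK))(KS(IK)(IK(IS))))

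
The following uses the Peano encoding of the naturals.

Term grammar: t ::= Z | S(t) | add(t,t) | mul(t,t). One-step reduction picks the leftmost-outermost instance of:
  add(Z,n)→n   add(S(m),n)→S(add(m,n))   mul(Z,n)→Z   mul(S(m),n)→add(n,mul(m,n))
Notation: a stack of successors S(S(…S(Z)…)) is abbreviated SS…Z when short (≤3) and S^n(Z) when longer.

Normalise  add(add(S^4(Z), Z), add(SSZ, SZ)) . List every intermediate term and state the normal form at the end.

Answer: normal form = S^7(Z)  (in 13 steps)

Derivation:
  start: add(add(S^4(Z), Z), add(SSZ, SZ))
  →1  add(S(add(SSSZ, Z)), add(SSZ, SZ))
  →2  S(add(add(SSSZ, Z), add(SSZ, SZ)))
  →3  S(add(S(add(SSZ, Z)), add(SSZ, SZ)))
  →4  S(S(add(add(SSZ, Z), add(SSZ, SZ))))
  →5  S(S(add(S(add(SZ, Z)), add(SSZ, SZ))))
  →6  S(S(S(add(add(SZ, Z), add(SSZ, SZ)))))
  →7  S(S(S(add(S(add(Z, Z)), add(SSZ, SZ)))))
  →8  S(S(S(S(add(add(Z, Z), add(SSZ, SZ))))))
  →9  S(S(S(S(add(Z, add(SSZ, SZ))))))
  →10  S(S(S(S(add(SSZ, SZ)))))
  →11  S(S(S(S(S(add(SZ, SZ))))))
  →12  S(S(S(S(S(S(add(Z, SZ)))))))
  →13  S^7(Z)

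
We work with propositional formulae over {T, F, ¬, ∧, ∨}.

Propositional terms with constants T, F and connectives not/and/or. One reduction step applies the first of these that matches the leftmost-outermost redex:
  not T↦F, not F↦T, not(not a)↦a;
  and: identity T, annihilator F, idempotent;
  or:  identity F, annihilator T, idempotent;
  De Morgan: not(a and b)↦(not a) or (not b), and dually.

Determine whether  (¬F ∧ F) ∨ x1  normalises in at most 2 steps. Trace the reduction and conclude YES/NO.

Answer: YES — reaches normal form x1 in 2 ≤ 2 steps

Derivation:
  start: (¬F ∧ F) ∨ x1
  step 1: F ∨ x1
  step 2: x1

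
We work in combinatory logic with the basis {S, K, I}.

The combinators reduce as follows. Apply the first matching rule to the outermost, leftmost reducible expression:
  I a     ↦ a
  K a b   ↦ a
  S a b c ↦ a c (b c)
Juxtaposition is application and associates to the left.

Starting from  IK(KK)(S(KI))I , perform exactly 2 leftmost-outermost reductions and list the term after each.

Answer: after 2 steps: KKI

Derivation:
  start: IK(KK)(S(KI))I
  step 1: K(KK)(S(KI))I
  step 2: KKI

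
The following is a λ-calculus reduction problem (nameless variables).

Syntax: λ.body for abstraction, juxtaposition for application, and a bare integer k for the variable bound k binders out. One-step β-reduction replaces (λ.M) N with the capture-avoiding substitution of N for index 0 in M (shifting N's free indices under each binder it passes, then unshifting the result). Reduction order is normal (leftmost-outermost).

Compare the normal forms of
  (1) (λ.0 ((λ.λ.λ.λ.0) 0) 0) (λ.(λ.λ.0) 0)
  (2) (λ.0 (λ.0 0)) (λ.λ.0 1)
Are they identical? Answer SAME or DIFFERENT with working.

Answer: DIFFERENT — A ⇓ λ.λ.0, B ⇓ λ.0 (λ.0 0)

Working:
Term A:
  start: (λ.0 ((λ.λ.λ.λ.0) 0) 0) (λ.(λ.λ.0) 0)
  →1  (λ.(λ.λ.0) 0) ((λ.λ.λ.λ.0) (λ.(λ.λ.0) 0)) (λ.(λ.λ.0) 0)
  →2  (λ.λ.0) ((λ.λ.λ.λ.0) (λ.(λ.λ.0) 0)) (λ.(λ.λ.0) 0)
  →3  (λ.0) (λ.(λ.λ.0) 0)
  →4  λ.(λ.λ.0) 0
  →5  λ.λ.0

Term B:
  start: (λ.0 (λ.0 0)) (λ.λ.0 1)
  →1  (λ.λ.0 1) (λ.0 0)
  →2  λ.0 (λ.0 0)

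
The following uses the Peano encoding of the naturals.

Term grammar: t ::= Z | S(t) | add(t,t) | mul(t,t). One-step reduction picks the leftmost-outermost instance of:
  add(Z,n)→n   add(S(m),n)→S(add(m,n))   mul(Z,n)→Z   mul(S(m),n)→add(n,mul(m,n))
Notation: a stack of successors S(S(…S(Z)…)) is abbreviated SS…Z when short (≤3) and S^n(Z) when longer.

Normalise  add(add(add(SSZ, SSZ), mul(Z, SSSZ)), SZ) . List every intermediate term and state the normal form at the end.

Answer: normal form = S^5(Z)  (in 14 steps)

Derivation:
  start: add(add(add(SSZ, SSZ), mul(Z, SSSZ)), SZ)
  [1] add(add(S(add(SZ, SSZ)), mul(Z, SSSZ)), SZ)
  [2] add(S(add(add(SZ, SSZ), mul(Z, SSSZ))), SZ)
  [3] S(add(add(add(SZ, SSZ), mul(Z, SSSZ)), SZ))
  [4] S(add(add(S(add(Z, SSZ)), mul(Z, SSSZ)), SZ))
  [5] S(add(S(add(add(Z, SSZ), mul(Z, SSSZ))), SZ))
  [6] S(S(add(add(add(Z, SSZ), mul(Z, SSSZ)), SZ)))
  [7] S(S(add(add(SSZ, mul(Z, SSSZ)), SZ)))
  [8] S(S(add(S(add(SZ, mul(Z, SSSZ))), SZ)))
  [9] S(S(S(add(add(SZ, mul(Z, SSSZ)), SZ))))
  [10] S(S(S(add(S(add(Z, mul(Z, SSSZ))), SZ))))
  [11] S(S(S(S(add(add(Z, mul(Z, SSSZ)), SZ)))))
  [12] S(S(S(S(add(mul(Z, SSSZ), SZ)))))
  [13] S(S(S(S(add(Z, SZ)))))
  [14] S^5(Z)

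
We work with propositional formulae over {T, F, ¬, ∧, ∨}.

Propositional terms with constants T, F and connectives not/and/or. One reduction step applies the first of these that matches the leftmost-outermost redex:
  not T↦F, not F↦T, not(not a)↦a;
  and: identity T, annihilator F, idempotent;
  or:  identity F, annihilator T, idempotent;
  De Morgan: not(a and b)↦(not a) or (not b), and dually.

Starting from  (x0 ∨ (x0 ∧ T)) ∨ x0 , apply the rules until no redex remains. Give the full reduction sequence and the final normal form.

  start: (x0 ∨ (x0 ∧ T)) ∨ x0
  [1] (x0 ∨ x0) ∨ x0
  [2] x0 ∨ x0
  [3] x0

Answer: normal form = x0  (in 3 steps)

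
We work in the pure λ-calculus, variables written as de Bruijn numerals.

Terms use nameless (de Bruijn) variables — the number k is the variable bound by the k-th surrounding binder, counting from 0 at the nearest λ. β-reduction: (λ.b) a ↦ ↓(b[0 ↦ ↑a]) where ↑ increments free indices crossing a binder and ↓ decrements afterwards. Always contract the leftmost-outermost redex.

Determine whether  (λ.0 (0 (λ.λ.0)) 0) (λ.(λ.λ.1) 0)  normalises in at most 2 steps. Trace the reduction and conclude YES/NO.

  start: (λ.0 (0 (λ.λ.0)) 0) (λ.(λ.λ.1) 0)
  [1] (λ.(λ.λ.1) 0) ((λ.(λ.λ.1) 0) (λ.λ.0)) (λ.(λ.λ.1) 0)
  [2] (λ.λ.1) ((λ.(λ.λ.1) 0) (λ.λ.0)) (λ.(λ.λ.1) 0)

Answer: NO — after 2 steps the term is (λ.λ.1) ((λ.(λ.λ.1) 0) (λ.λ.0)) (λ.(λ.λ.1) 0), not yet normal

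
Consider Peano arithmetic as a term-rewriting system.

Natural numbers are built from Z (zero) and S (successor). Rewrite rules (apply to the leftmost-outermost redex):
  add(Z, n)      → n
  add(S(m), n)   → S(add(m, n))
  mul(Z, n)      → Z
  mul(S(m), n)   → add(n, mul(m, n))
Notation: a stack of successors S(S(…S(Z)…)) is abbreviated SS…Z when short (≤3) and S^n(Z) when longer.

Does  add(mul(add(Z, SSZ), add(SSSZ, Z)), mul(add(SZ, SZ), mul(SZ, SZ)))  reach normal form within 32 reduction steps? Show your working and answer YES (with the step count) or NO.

Answer: NO — after 32 steps the term is S(S(S(S(S(S(S(add(add(Z, mul(Z, SZ)), mul(add(Z, SZ), mul(SZ, SZ)))))))))), not yet normal

Reduction:
  start: add(mul(add(Z, SSZ), add(SSSZ, Z)), mul(add(SZ, SZ), mul(SZ, SZ)))
  [1] add(mul(SSZ, add(SSSZ, Z)), mul(add(SZ, SZ), mul(SZ, SZ)))
  [2] add(add(add(SSSZ, Z), mul(SZ, add(SSSZ, Z))), mul(add(SZ, SZ), mul(SZ, SZ)))
  [3] add(add(S(add(SSZ, Z)), mul(SZ, add(SSSZ, Z))), mul(add(SZ, SZ), mul(SZ, SZ)))
  [4] add(S(add(add(SSZ, Z), mul(SZ, add(SSSZ, Z)))), mul(add(SZ, SZ), mul(SZ, SZ)))
  [5] S(add(add(add(SSZ, Z), mul(SZ, add(SSSZ, Z))), mul(add(SZ, SZ), mul(SZ, SZ))))
  [6] S(add(add(S(add(SZ, Z)), mul(SZ, add(SSSZ, Z))), mul(add(SZ, SZ), mul(SZ, SZ))))
  [7] S(add(S(add(add(SZ, Z), mul(SZ, add(SSSZ, Z)))), mul(add(SZ, SZ), mul(SZ, SZ))))
  [8] S(S(add(add(add(SZ, Z), mul(SZ, add(SSSZ, Z))), mul(add(SZ, SZ), mul(SZ, SZ)))))
  [9] S(S(add(add(S(add(Z, Z)), mul(SZ, add(SSSZ, Z))), mul(add(SZ, SZ), mul(SZ, SZ)))))
  [10] S(S(add(S(add(add(Z, Z), mul(SZ, add(SSSZ, Z)))), mul(add(SZ, SZ), mul(SZ, SZ)))))
  [11] S(S(S(add(add(add(Z, Z), mul(SZ, add(SSSZ, Z))), mul(add(SZ, SZ), mul(SZ, SZ))))))
  [12] S(S(S(add(add(Z, mul(SZ, add(SSSZ, Z))), mul(add(SZ, SZ), mul(SZ, SZ))))))
  [13] S(S(S(add(mul(SZ, add(SSSZ, Z)), mul(add(SZ, SZ), mul(SZ, SZ))))))
  [14] S(S(S(add(add(add(SSSZ, Z), mul(Z, add(SSSZ, Z))), mul(add(SZ, SZ), mul(SZ, SZ))))))
  [15] S(S(S(add(add(S(add(SSZ, Z)), mul(Z, add(SSSZ, Z))), mul(add(SZ, SZ), mul(SZ, SZ))))))
  [16] S(S(S(add(S(add(add(SSZ, Z), mul(Z, add(SSSZ, Z)))), mul(add(SZ, SZ), mul(SZ, SZ))))))
  [17] S(S(S(S(add(add(add(SSZ, Z), mul(Z, add(SSSZ, Z))), mul(add(SZ, SZ), mul(SZ, SZ)))))))
  [18] S(S(S(S(add(add(S(add(SZ, Z)), mul(Z, add(SSSZ, Z))), mul(add(SZ, SZ), mul(SZ, SZ)))))))
  [19] S(S(S(S(add(S(add(add(SZ, Z), mul(Z, add(SSSZ, Z)))), mul(add(SZ, SZ), mul(SZ, SZ)))))))
  [20] S(S(S(S(S(add(add(add(SZ, Z), mul(Z, add(SSSZ, Z))), mul(add(SZ, SZ), mul(SZ, SZ))))))))
  [21] S(S(S(S(S(add(add(S(add(Z, Z)), mul(Z, add(SSSZ, Z))), mul(add(SZ, SZ), mul(SZ, SZ))))))))
  [22] S(S(S(S(S(add(S(add(add(Z, Z), mul(Z, add(SSSZ, Z)))), mul(add(SZ, SZ), mul(SZ, SZ))))))))
  [23] S(S(S(S(S(S(add(add(add(Z, Z), mul(Z, add(SSSZ, Z))), mul(add(SZ, SZ), mul(SZ, SZ)))))))))
  [24] S(S(S(S(S(S(add(add(Z, mul(Z, add(SSSZ, Z))), mul(add(SZ, SZ), mul(SZ, SZ)))))))))
  [25] S(S(S(S(S(S(add(mul(Z, add(SSSZ, Z)), mul(add(SZ, SZ), mul(SZ, SZ)))))))))
  [26] S(S(S(S(S(S(add(Z, mul(add(SZ, SZ), mul(SZ, SZ)))))))))
  [27] S(S(S(S(S(S(mul(add(SZ, SZ), mul(SZ, SZ))))))))
  [28] S(S(S(S(S(S(mul(S(add(Z, SZ)), mul(SZ, SZ))))))))
  [29] S(S(S(S(S(S(add(mul(SZ, SZ), mul(add(Z, SZ), mul(SZ, SZ)))))))))
  [30] S(S(S(S(S(S(add(add(SZ, mul(Z, SZ)), mul(add(Z, SZ), mul(SZ, SZ)))))))))
  [31] S(S(S(S(S(S(add(S(add(Z, mul(Z, SZ))), mul(add(Z, SZ), mul(SZ, SZ)))))))))
  [32] S(S(S(S(S(S(S(add(add(Z, mul(Z, SZ)), mul(add(Z, SZ), mul(SZ, SZ))))))))))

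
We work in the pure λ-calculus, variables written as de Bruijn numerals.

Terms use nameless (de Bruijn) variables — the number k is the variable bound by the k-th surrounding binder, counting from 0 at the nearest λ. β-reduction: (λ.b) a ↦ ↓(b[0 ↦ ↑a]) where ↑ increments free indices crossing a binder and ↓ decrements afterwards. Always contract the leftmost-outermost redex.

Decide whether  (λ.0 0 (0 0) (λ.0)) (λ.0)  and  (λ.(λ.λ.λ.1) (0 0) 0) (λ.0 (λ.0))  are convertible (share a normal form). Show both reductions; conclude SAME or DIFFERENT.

Term A:
  start: (λ.0 0 (0 0) (λ.0)) (λ.0)
  step 1: (λ.0) (λ.0) ((λ.0) (λ.0)) (λ.0)
  step 2: (λ.0) ((λ.0) (λ.0)) (λ.0)
  step 3: (λ.0) (λ.0) (λ.0)
  step 4: (λ.0) (λ.0)
  step 5: λ.0

Term B:
  start: (λ.(λ.λ.λ.1) (0 0) 0) (λ.0 (λ.0))
  step 1: (λ.λ.λ.1) ((λ.0 (λ.0)) (λ.0 (λ.0))) (λ.0 (λ.0))
  step 2: (λ.λ.1) (λ.0 (λ.0))
  step 3: λ.λ.0 (λ.0)

Answer: DIFFERENT — A ⇓ λ.0, B ⇓ λ.λ.0 (λ.0)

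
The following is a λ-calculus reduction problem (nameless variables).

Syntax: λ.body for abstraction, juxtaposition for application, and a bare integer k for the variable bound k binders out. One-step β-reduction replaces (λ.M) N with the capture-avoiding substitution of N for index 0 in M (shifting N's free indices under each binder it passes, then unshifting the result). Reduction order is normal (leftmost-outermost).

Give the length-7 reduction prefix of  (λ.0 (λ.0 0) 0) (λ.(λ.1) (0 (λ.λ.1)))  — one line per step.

Answer: after 7 steps: λ.0

Derivation:
  start: (λ.0 (λ.0 0) 0) (λ.(λ.1) (0 (λ.λ.1)))
  step 1: (λ.(λ.1) (0 (λ.λ.1))) (λ.0 0) (λ.(λ.1) (0 (λ.λ.1)))
  step 2: (λ.λ.0 0) ((λ.0 0) (λ.λ.1)) (λ.(λ.1) (0 (λ.λ.1)))
  step 3: (λ.0 0) (λ.(λ.1) (0 (λ.λ.1)))
  step 4: (λ.(λ.1) (0 (λ.λ.1))) (λ.(λ.1) (0 (λ.λ.1)))
  step 5: (λ.λ.(λ.1) (0 (λ.λ.1))) ((λ.(λ.1) (0 (λ.λ.1))) (λ.λ.1))
  step 6: λ.(λ.1) (0 (λ.λ.1))
  step 7: λ.0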